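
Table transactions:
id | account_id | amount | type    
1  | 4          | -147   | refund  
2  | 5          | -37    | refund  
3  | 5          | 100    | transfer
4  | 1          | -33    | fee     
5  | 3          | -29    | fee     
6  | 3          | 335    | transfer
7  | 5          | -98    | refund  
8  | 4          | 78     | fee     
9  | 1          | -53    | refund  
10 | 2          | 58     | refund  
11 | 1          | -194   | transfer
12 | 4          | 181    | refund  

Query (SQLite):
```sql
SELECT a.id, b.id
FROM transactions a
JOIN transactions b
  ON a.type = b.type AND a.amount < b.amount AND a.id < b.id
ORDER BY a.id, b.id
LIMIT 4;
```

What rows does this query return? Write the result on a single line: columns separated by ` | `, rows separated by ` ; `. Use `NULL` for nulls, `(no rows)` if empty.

1 | 2 ; 1 | 7 ; 1 | 9 ; 1 | 10

Pairs (a,b) with same type, a.amount < b.amount, a.id < b.id.
type groups: fee:{4,5,8} refund:{1,2,7,9,10,12} transfer:{3,6,11}
Ordered by (a.id, b.id); first 4.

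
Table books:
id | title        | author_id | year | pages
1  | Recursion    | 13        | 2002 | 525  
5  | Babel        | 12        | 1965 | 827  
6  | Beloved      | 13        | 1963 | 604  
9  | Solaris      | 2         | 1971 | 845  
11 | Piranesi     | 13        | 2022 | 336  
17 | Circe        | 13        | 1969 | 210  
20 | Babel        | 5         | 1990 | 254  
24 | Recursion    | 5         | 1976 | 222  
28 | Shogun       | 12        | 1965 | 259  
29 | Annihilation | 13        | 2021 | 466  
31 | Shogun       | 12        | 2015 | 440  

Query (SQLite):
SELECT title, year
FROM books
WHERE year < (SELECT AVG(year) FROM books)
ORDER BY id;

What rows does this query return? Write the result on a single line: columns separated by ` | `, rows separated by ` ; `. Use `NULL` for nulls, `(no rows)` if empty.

Babel | 1965 ; Beloved | 1963 ; Solaris | 1971 ; Circe | 1969 ; Recursion | 1976 ; Shogun | 1965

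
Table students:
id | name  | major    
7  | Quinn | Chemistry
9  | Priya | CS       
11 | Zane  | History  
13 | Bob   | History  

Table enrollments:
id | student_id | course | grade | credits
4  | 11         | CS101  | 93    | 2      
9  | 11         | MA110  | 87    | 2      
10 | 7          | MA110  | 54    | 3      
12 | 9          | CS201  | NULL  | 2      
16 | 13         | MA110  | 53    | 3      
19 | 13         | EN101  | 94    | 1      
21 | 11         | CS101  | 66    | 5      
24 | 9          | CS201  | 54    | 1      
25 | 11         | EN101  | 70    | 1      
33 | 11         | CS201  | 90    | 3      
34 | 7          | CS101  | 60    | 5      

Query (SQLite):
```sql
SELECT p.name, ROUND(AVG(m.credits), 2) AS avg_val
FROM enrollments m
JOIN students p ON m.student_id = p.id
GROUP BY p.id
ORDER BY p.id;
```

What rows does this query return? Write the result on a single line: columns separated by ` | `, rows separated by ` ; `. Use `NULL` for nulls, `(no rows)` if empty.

Quinn | 4 ; Priya | 1.5 ; Zane | 2.6 ; Bob | 2

Join each enrollments row to its students via student_id.
Group joined rows by students.id; compute ROUND(AVG(m.credits), 2) per group.
  7: ids {10, 34} → ROUND(AVG(m.credits), 2)=4
  9: ids {12, 24} → ROUND(AVG(m.credits), 2)=1.5
  11: ids {4, 9, 21, 25, 33} → ROUND(AVG(m.credits), 2)=2.6
  13: ids {16, 19} → ROUND(AVG(m.credits), 2)=2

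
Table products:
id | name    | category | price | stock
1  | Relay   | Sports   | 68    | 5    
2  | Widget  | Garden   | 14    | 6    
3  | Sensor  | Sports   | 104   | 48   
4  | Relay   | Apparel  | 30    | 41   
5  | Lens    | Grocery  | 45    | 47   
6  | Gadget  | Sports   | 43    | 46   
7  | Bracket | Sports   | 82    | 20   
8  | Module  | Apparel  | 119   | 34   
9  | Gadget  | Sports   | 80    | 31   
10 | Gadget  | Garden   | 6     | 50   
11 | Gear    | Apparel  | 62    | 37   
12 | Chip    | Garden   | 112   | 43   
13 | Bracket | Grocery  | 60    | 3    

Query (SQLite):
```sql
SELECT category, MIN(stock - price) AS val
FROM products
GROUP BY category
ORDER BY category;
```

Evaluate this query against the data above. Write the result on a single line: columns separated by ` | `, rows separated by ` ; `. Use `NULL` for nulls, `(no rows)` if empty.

For each row compute stock - price.
Group by category; take MIN of the expression per group.
  Apparel: ids {4, 8, 11} → MIN(stock - price)=-85
  Garden: ids {2, 10, 12} → MIN(stock - price)=-69
  Grocery: ids {5, 13} → MIN(stock - price)=-57
  Sports: ids {1, 3, 6, 7, 9} → MIN(stock - price)=-63

Apparel | -85 ; Garden | -69 ; Grocery | -57 ; Sports | -63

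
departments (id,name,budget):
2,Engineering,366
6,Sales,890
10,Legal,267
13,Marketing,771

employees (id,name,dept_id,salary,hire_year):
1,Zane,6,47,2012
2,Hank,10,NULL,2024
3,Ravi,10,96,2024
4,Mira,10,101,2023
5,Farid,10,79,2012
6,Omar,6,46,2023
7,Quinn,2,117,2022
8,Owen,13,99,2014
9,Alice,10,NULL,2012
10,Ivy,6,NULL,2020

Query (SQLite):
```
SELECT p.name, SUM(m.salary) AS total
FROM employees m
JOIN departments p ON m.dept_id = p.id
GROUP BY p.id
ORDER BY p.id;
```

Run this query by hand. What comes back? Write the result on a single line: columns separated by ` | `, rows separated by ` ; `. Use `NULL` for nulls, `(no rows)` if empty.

Join each employees row to its departments via dept_id.
Group joined rows by departments.id; compute SUM(m.salary) per group.
  2: ids {7} → SUM(m.salary)=117
  6: ids {1, 6, 10} → SUM(m.salary)=93
  10: ids {2, 3, 4, 5, 9} → SUM(m.salary)=276
  13: ids {8} → SUM(m.salary)=99

Engineering | 117 ; Sales | 93 ; Legal | 276 ; Marketing | 99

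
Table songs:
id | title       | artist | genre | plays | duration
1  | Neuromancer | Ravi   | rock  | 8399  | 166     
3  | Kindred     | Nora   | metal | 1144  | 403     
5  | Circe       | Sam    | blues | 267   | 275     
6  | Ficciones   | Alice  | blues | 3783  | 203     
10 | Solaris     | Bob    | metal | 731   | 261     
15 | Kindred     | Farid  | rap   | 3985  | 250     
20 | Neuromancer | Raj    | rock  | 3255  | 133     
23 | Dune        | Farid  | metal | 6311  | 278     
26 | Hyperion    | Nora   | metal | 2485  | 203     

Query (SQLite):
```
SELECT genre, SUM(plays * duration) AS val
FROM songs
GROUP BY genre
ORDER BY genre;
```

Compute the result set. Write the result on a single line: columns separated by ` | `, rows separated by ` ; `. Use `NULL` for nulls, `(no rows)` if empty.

blues | 841374 ; metal | 2910736 ; rap | 996250 ; rock | 1827149

For each row compute plays * duration.
Group by genre; take SUM of the expression per group.
  blues: ids {5, 6} → SUM(plays * duration)=841374
  metal: ids {3, 10, 23, 26} → SUM(plays * duration)=2910736
  rap: ids {15} → SUM(plays * duration)=996250
  rock: ids {1, 20} → SUM(plays * duration)=1827149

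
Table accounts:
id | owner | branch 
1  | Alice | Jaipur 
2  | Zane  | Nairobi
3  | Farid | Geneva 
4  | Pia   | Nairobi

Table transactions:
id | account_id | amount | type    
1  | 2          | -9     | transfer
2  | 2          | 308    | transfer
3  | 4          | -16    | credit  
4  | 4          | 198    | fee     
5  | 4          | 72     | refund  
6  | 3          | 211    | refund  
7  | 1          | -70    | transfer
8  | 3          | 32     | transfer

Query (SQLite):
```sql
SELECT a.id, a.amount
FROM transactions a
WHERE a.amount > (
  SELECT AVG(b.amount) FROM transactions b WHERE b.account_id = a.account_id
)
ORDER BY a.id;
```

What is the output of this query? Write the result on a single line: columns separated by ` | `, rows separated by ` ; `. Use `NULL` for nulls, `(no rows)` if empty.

For each transactions row a, compute AVG(amount) over rows sharing a.account_id.
Keep row a if a.amount > that per-group AVG.
  account_id=1: AVG(amount) = -70.0
  account_id=2: AVG(amount) = 149.5
  account_id=3: AVG(amount) = 121.5
  account_id=4: AVG(amount) = 84.666667

2 | 308 ; 4 | 198 ; 6 | 211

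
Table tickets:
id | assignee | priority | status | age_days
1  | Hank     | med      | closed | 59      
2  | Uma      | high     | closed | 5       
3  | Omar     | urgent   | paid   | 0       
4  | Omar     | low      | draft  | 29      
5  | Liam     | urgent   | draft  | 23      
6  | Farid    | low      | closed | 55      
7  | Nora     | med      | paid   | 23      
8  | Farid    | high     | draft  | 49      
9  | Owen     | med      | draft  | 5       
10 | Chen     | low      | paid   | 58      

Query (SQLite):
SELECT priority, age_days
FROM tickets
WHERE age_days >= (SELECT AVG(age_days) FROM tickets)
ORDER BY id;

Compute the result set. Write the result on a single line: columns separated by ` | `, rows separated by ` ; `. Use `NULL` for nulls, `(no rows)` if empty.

med | 59 ; low | 55 ; high | 49 ; low | 58

Scalar subquery: AVG(age_days) over all tickets rows = 30.6.
Keep rows where age_days >= that value.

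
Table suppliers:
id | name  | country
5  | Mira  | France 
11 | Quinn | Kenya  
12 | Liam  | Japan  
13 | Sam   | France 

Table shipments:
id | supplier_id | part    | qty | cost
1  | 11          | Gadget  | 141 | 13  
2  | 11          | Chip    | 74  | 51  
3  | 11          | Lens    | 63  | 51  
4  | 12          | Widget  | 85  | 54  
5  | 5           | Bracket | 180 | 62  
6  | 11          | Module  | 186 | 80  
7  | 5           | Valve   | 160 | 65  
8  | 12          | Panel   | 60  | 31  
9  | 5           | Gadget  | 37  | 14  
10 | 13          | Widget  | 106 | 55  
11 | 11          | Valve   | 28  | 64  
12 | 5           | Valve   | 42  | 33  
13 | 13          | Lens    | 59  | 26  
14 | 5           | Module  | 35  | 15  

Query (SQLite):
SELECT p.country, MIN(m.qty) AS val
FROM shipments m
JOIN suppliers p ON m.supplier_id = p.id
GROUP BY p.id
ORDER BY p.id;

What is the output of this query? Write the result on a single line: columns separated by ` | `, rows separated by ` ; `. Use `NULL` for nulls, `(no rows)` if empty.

France | 35 ; Kenya | 28 ; Japan | 60 ; France | 59

Join each shipments row to its suppliers via supplier_id.
Group joined rows by suppliers.id; compute MIN(m.qty) per group.
  5: ids {5, 7, 9, 12, 14} → MIN(m.qty)=35
  11: ids {1, 2, 3, 6, 11} → MIN(m.qty)=28
  12: ids {4, 8} → MIN(m.qty)=60
  13: ids {10, 13} → MIN(m.qty)=59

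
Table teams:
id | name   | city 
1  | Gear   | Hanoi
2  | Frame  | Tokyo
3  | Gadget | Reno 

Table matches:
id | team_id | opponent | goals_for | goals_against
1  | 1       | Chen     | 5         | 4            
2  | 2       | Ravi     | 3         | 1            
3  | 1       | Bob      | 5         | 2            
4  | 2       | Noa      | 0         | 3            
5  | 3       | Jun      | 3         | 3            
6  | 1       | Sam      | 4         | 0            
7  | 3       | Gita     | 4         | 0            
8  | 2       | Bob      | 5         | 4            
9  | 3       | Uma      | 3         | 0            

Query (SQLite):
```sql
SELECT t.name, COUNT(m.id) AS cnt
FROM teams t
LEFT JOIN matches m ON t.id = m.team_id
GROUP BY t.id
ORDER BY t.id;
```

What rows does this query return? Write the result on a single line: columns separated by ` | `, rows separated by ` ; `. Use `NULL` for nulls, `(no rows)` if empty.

Gear | 3 ; Frame | 3 ; Gadget | 3

LEFT JOIN keeps every teams row; unmatched ones get NULL for matches columns.
Group by teams.id and compute COUNT(m.id). COUNT(col) of an all-NULL group is 0.
  1: ids {1, 3, 6} → COUNT(m.id)=3
  2: ids {2, 4, 8} → COUNT(m.id)=3
  3: ids {5, 7, 9} → COUNT(m.id)=3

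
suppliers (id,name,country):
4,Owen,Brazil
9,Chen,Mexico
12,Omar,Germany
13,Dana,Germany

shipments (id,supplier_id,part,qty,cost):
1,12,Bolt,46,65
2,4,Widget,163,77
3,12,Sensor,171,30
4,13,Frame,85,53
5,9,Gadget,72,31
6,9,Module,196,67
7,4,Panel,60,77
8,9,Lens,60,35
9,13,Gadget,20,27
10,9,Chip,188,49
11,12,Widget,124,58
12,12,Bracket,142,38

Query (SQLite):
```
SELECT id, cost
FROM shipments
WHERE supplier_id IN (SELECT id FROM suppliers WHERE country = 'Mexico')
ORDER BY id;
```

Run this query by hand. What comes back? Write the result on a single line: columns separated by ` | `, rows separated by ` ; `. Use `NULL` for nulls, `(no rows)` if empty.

Inner query: suppliers.id where country = 'Mexico'.
Outer: keep shipments rows whose supplier_id is in that set.
Inner query → {9}

5 | 31 ; 6 | 67 ; 8 | 35 ; 10 | 49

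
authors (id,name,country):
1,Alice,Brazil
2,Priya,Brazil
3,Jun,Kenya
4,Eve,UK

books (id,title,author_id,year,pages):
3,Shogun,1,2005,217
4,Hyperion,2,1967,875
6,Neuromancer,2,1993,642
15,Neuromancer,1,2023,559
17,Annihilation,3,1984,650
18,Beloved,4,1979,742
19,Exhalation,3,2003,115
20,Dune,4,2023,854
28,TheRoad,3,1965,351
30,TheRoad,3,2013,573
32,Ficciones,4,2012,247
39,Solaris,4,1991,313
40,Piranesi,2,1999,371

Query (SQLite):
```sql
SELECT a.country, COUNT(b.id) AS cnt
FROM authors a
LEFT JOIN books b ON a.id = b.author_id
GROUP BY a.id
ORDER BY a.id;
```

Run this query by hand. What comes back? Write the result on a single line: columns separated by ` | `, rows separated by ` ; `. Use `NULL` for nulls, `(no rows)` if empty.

LEFT JOIN keeps every authors row; unmatched ones get NULL for books columns.
Group by authors.id and compute COUNT(b.id). COUNT(col) of an all-NULL group is 0.
  1: ids {3, 15} → COUNT(b.id)=2
  2: ids {4, 6, 40} → COUNT(b.id)=3
  3: ids {17, 19, 28, 30} → COUNT(b.id)=4
  4: ids {18, 20, 32, 39} → COUNT(b.id)=4

Brazil | 2 ; Brazil | 3 ; Kenya | 4 ; UK | 4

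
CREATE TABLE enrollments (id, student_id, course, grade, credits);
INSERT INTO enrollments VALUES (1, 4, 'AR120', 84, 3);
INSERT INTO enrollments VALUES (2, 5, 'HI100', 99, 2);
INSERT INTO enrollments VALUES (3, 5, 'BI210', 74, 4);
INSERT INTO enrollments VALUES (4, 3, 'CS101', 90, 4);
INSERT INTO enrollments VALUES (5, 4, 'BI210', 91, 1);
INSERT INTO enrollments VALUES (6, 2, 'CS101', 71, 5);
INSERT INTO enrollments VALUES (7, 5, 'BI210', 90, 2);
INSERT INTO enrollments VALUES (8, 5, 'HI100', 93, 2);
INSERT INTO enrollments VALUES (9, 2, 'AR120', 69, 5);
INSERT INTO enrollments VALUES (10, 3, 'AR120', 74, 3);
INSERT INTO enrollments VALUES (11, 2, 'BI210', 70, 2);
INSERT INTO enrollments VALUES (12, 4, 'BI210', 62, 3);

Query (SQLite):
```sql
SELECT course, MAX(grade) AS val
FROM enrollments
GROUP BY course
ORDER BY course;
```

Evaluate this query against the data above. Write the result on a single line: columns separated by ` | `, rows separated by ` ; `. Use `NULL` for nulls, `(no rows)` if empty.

Partition enrollments by course; compute MAX(grade) within each group.
  AR120: ids {1, 9, 10} → MAX(grade)=84
  BI210: ids {3, 5, 7, 11, 12} → MAX(grade)=91
  CS101: ids {4, 6} → MAX(grade)=90
  HI100: ids {2, 8} → MAX(grade)=99

AR120 | 84 ; BI210 | 91 ; CS101 | 90 ; HI100 | 99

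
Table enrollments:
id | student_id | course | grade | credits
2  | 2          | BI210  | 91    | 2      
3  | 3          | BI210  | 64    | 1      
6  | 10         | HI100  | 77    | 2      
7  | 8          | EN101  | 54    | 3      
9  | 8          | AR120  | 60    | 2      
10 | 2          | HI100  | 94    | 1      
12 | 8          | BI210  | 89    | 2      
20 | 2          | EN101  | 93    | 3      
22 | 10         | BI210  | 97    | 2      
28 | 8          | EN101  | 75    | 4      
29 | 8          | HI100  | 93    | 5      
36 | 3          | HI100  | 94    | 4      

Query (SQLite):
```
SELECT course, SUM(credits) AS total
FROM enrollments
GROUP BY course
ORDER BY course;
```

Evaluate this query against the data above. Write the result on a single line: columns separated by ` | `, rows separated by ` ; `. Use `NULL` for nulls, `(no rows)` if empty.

AR120 | 2 ; BI210 | 7 ; EN101 | 10 ; HI100 | 12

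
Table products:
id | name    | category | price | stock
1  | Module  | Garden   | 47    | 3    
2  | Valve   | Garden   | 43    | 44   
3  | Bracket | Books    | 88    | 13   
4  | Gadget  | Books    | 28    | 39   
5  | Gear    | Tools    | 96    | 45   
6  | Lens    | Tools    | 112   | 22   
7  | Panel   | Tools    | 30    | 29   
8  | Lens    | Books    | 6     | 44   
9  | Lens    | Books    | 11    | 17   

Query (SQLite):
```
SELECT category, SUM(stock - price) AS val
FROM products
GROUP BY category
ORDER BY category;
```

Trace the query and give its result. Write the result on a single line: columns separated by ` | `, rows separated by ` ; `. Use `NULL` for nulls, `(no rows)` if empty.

Books | -20 ; Garden | -43 ; Tools | -142

For each row compute stock - price.
Group by category; take SUM of the expression per group.
  Books: ids {3, 4, 8, 9} → SUM(stock - price)=-20
  Garden: ids {1, 2} → SUM(stock - price)=-43
  Tools: ids {5, 6, 7} → SUM(stock - price)=-142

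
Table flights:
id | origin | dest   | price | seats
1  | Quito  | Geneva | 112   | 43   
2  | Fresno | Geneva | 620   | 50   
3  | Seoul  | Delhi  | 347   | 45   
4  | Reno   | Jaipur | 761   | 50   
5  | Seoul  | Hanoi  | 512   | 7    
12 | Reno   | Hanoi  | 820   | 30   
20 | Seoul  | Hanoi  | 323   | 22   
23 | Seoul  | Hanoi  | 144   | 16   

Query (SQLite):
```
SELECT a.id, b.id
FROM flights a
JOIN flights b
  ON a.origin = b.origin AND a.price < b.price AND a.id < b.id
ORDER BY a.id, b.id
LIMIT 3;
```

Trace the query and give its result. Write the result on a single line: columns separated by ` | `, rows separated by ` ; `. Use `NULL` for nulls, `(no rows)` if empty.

3 | 5 ; 4 | 12

Pairs (a,b) with same origin, a.price < b.price, a.id < b.id.
origin groups: Fresno:{2} Quito:{1} Reno:{4,12} Seoul:{3,5,20,23}
Ordered by (a.id, b.id); first 3.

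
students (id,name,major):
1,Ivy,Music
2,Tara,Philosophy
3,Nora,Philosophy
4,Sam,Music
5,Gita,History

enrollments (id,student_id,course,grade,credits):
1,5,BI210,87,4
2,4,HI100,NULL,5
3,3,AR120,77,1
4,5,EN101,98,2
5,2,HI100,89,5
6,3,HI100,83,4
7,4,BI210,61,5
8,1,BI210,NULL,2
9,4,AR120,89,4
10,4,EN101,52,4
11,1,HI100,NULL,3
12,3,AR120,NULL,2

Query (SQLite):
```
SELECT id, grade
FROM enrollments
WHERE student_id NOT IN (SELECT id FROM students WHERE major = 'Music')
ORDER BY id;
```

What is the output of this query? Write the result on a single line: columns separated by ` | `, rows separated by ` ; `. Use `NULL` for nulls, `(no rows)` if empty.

1 | 87 ; 3 | 77 ; 4 | 98 ; 5 | 89 ; 6 | 83 ; 12 | NULL

Inner query: students.id where major = 'Music'.
Outer: keep enrollments rows whose student_id is not in that set.
Inner query → {1, 4}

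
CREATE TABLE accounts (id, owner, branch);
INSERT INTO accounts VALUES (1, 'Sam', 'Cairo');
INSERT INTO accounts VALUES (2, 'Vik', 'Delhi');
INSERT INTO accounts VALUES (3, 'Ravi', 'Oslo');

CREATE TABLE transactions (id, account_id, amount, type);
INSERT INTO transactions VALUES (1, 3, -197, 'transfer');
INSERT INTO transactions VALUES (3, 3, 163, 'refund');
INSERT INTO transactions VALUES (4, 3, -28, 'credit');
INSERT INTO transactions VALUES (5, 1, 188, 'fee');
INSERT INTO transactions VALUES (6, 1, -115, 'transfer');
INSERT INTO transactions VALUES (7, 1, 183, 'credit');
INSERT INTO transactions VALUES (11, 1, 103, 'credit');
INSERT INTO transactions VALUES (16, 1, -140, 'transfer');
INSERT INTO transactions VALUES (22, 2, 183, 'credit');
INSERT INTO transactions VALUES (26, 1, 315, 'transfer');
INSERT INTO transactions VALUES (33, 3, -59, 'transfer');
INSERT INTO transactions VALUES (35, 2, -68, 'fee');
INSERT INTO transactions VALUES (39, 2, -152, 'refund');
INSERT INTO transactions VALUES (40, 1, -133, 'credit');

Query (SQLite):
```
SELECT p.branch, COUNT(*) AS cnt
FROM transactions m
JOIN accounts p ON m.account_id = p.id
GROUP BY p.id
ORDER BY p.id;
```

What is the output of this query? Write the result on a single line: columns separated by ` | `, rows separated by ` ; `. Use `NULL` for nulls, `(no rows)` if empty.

Join each transactions row to its accounts via account_id.
Group joined rows by accounts.id; compute COUNT(*) per group.
  1: ids {5, 6, 7, 11, 16, 26, 40} → COUNT(*)=7
  2: ids {22, 35, 39} → COUNT(*)=3
  3: ids {1, 3, 4, 33} → COUNT(*)=4

Cairo | 7 ; Delhi | 3 ; Oslo | 4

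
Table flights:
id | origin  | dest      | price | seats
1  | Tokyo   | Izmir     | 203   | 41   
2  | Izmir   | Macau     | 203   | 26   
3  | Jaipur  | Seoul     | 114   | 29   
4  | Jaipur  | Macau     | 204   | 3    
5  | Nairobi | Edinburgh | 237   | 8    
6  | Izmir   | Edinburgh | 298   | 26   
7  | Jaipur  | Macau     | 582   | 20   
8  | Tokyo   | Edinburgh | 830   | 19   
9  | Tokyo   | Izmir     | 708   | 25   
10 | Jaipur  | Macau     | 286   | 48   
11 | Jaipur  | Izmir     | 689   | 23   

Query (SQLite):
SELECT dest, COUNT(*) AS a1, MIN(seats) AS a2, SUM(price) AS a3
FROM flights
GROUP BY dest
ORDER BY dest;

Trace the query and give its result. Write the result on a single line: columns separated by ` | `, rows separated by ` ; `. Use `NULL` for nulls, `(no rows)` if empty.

Group flights by dest.
Per group compute: COUNT(*), MIN(seats), SUM(price).
  Edinburgh: ids {5, 6, 8} → COUNT(*)=3, MIN(seats)=8, SUM(price)=1365
  Izmir: ids {1, 9, 11} → COUNT(*)=3, MIN(seats)=23, SUM(price)=1600
  Macau: ids {2, 4, 7, 10} → COUNT(*)=4, MIN(seats)=3, SUM(price)=1275
  Seoul: ids {3} → COUNT(*)=1, MIN(seats)=29, SUM(price)=114

Edinburgh | 3 | 8 | 1365 ; Izmir | 3 | 23 | 1600 ; Macau | 4 | 3 | 1275 ; Seoul | 1 | 29 | 114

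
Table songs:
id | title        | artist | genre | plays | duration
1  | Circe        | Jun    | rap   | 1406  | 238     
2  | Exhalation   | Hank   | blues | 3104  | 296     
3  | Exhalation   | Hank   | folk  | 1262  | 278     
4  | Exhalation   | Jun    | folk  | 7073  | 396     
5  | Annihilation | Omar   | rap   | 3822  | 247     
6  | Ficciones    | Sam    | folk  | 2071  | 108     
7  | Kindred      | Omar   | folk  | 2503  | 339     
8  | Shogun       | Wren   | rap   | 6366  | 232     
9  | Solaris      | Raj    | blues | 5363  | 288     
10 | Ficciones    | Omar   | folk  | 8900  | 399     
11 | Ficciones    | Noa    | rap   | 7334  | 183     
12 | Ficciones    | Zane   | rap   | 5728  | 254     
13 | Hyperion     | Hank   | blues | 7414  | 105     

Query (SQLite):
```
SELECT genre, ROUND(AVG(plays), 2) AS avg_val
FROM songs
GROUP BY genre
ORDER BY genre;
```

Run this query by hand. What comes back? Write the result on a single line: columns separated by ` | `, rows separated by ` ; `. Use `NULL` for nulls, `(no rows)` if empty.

Partition songs by genre; compute ROUND(AVG(plays), 2) within each group.
  blues: ids {2, 9, 13} → ROUND(AVG(plays), 2)=5293.67
  folk: ids {3, 4, 6, 7, 10} → ROUND(AVG(plays), 2)=4361.8
  rap: ids {1, 5, 8, 11, 12} → ROUND(AVG(plays), 2)=4931.2

blues | 5293.67 ; folk | 4361.8 ; rap | 4931.2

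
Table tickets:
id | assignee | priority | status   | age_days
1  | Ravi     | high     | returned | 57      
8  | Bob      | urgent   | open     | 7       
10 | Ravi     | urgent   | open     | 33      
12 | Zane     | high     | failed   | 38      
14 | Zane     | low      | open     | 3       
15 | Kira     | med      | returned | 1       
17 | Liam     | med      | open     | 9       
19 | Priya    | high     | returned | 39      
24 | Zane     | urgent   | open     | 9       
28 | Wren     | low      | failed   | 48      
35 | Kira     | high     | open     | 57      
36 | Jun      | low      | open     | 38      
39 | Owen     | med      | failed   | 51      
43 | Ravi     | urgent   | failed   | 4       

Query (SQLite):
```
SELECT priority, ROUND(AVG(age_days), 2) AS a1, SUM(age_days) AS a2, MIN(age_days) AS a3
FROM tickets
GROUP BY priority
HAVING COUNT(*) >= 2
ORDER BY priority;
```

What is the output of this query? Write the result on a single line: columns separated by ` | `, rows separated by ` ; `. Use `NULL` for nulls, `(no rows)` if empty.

Group tickets by priority.
Per group compute: ROUND(AVG(age_days), 2), SUM(age_days), MIN(age_days).
HAVING: drop groups with fewer than 2 rows.
  high: ids {1, 12, 19, 35} → ROUND(AVG(age_days), 2)=47.75, SUM(age_days)=191, MIN(age_days)=38
  low: ids {14, 28, 36} → ROUND(AVG(age_days), 2)=29.67, SUM(age_days)=89, MIN(age_days)=3
  med: ids {15, 17, 39} → ROUND(AVG(age_days), 2)=20.33, SUM(age_days)=61, MIN(age_days)=1
  urgent: ids {8, 10, 24, 43} → ROUND(AVG(age_days), 2)=13.25, SUM(age_days)=53, MIN(age_days)=4

high | 47.75 | 191 | 38 ; low | 29.67 | 89 | 3 ; med | 20.33 | 61 | 1 ; urgent | 13.25 | 53 | 4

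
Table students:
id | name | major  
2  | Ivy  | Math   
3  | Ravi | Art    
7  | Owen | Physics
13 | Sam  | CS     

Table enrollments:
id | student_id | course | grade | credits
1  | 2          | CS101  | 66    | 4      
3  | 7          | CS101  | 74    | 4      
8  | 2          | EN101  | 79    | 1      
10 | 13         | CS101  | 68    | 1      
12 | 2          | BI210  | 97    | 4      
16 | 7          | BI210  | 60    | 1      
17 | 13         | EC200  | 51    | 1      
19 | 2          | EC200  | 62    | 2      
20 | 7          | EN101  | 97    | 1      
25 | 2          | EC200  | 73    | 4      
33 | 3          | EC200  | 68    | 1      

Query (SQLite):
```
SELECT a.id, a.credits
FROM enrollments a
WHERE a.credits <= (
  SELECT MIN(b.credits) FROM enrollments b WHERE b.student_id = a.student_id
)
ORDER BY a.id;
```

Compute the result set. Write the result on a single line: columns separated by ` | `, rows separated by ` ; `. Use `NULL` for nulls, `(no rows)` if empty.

8 | 1 ; 10 | 1 ; 16 | 1 ; 17 | 1 ; 20 | 1 ; 33 | 1

For each enrollments row a, compute MIN(credits) over rows sharing a.student_id.
Keep row a if a.credits <= that per-group MIN.
  student_id=2: MIN(credits) = 1
  student_id=3: MIN(credits) = 1
  student_id=7: MIN(credits) = 1
  student_id=13: MIN(credits) = 1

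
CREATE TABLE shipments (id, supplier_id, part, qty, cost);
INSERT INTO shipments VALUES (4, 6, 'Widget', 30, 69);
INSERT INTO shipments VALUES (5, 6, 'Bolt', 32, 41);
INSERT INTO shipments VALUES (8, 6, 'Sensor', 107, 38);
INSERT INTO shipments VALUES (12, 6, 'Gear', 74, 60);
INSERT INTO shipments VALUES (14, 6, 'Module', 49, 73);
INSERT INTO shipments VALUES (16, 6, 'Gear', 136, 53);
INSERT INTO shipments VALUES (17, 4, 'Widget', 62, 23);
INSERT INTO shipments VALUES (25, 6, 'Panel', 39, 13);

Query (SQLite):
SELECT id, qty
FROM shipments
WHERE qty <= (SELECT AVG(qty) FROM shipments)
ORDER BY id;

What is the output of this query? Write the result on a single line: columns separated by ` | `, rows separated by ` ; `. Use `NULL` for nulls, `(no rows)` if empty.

Scalar subquery: AVG(qty) over all shipments rows = 66.125.
Keep rows where qty <= that value.

4 | 30 ; 5 | 32 ; 14 | 49 ; 17 | 62 ; 25 | 39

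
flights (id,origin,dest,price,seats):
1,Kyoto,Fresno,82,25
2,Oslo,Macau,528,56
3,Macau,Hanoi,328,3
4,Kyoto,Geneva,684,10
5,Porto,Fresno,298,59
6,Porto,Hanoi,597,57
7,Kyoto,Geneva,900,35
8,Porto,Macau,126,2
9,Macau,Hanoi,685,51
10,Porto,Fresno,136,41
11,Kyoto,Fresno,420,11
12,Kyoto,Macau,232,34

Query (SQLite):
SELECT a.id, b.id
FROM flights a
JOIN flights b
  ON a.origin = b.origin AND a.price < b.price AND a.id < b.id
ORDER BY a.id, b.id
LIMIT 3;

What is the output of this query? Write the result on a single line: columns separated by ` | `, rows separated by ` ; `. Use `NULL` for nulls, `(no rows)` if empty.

Pairs (a,b) with same origin, a.price < b.price, a.id < b.id.
origin groups: Kyoto:{1,4,7,11,12} Macau:{3,9} Oslo:{2} Porto:{5,6,8,10}
Ordered by (a.id, b.id); first 3.

1 | 4 ; 1 | 7 ; 1 | 11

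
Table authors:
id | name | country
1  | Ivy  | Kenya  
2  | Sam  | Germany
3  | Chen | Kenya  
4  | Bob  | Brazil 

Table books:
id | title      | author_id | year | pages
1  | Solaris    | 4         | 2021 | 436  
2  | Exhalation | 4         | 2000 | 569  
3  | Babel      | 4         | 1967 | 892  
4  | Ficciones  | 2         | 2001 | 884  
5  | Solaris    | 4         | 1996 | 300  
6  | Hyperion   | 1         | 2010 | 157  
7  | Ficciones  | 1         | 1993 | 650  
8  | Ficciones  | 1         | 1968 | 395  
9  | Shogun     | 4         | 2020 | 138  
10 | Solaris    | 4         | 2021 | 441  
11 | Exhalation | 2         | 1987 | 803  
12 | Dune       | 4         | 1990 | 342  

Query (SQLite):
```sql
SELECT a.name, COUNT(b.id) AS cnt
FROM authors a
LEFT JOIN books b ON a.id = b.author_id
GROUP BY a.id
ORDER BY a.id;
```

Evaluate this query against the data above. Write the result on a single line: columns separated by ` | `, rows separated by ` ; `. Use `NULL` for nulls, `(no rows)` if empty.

Ivy | 3 ; Sam | 2 ; Chen | 0 ; Bob | 7

LEFT JOIN keeps every authors row; unmatched ones get NULL for books columns.
Group by authors.id and compute COUNT(b.id). COUNT(col) of an all-NULL group is 0.
  1: ids {6, 7, 8} → COUNT(b.id)=3
  2: ids {4, 11} → COUNT(b.id)=2
  3: ids {—} → COUNT(b.id)=0
  4: ids {1, 2, 3, 5, 9, 10, 12} → COUNT(b.id)=7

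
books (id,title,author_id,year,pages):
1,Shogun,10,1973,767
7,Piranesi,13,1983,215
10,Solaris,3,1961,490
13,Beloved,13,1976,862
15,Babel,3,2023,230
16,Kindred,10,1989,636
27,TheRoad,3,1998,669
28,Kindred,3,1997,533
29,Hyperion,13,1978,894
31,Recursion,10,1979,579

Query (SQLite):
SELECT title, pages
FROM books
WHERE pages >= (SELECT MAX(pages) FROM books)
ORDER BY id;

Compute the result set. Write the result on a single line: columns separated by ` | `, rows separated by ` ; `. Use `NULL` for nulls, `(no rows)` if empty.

Scalar subquery: MAX(pages) over all books rows = 894.
Keep rows where pages >= that value.

Hyperion | 894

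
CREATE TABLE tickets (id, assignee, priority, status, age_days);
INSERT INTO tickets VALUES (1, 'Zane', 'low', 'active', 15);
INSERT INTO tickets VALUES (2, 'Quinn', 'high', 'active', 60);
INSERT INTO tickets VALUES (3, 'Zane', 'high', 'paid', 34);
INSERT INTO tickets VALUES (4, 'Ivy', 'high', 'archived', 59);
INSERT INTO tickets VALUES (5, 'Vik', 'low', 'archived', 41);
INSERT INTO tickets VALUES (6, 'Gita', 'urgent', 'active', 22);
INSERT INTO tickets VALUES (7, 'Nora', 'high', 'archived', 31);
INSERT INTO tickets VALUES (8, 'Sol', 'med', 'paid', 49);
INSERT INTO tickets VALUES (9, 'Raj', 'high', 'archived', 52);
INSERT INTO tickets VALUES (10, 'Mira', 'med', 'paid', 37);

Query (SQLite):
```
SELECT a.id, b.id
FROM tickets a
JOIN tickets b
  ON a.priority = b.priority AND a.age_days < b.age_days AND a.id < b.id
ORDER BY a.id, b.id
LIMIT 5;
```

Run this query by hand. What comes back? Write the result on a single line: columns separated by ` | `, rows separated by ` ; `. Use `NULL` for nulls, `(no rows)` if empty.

1 | 5 ; 3 | 4 ; 3 | 9 ; 7 | 9

Pairs (a,b) with same priority, a.age_days < b.age_days, a.id < b.id.
priority groups: high:{2,3,4,7,9} low:{1,5} med:{8,10} urgent:{6}
Ordered by (a.id, b.id); first 5.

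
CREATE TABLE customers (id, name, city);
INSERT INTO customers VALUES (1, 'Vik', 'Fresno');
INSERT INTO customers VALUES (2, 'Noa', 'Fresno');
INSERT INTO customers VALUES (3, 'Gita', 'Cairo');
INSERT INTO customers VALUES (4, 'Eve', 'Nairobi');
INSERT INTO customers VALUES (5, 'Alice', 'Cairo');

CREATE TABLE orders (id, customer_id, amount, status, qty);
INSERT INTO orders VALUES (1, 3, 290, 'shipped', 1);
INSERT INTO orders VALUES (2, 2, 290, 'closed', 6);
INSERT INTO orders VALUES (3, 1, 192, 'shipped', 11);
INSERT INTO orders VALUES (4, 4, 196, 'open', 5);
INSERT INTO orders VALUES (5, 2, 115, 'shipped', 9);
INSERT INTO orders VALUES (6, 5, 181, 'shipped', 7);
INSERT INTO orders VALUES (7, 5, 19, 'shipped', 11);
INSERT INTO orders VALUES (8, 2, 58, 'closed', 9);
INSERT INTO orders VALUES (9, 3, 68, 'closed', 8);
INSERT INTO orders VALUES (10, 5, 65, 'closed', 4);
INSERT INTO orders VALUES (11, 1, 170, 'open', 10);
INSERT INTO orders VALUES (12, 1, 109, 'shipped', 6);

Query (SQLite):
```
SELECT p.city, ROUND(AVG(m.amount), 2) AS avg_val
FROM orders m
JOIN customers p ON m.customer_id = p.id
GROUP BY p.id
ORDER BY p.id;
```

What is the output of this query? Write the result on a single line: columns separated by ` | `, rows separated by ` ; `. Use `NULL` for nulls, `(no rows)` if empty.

Join each orders row to its customers via customer_id.
Group joined rows by customers.id; compute ROUND(AVG(m.amount), 2) per group.
  1: ids {3, 11, 12} → ROUND(AVG(m.amount), 2)=157
  2: ids {2, 5, 8} → ROUND(AVG(m.amount), 2)=154.33
  3: ids {1, 9} → ROUND(AVG(m.amount), 2)=179
  4: ids {4} → ROUND(AVG(m.amount), 2)=196
  5: ids {6, 7, 10} → ROUND(AVG(m.amount), 2)=88.33

Fresno | 157 ; Fresno | 154.33 ; Cairo | 179 ; Nairobi | 196 ; Cairo | 88.33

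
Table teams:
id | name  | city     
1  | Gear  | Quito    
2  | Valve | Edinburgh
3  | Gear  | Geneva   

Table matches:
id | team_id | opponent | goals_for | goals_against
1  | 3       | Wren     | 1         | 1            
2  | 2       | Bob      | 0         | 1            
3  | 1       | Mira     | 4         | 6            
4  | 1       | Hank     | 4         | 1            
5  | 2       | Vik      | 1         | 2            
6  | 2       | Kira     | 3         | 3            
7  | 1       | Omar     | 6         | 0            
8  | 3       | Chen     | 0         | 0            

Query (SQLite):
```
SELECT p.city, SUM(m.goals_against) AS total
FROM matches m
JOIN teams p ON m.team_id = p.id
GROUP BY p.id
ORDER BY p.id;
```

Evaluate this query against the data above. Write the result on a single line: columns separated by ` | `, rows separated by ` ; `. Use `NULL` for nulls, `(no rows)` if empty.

Join each matches row to its teams via team_id.
Group joined rows by teams.id; compute SUM(m.goals_against) per group.
  1: ids {3, 4, 7} → SUM(m.goals_against)=7
  2: ids {2, 5, 6} → SUM(m.goals_against)=6
  3: ids {1, 8} → SUM(m.goals_against)=1

Quito | 7 ; Edinburgh | 6 ; Geneva | 1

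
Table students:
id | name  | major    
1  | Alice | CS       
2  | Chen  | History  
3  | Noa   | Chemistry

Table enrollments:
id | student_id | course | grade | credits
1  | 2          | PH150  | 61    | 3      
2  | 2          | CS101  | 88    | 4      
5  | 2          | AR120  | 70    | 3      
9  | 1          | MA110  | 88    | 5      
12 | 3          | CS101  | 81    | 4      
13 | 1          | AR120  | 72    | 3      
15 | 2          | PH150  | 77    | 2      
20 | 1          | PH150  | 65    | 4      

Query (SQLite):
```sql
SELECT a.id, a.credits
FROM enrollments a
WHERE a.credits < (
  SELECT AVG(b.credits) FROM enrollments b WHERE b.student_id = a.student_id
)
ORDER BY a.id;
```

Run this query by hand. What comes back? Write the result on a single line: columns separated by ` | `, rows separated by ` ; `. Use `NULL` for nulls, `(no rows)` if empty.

13 | 3 ; 15 | 2

For each enrollments row a, compute AVG(credits) over rows sharing a.student_id.
Keep row a if a.credits < that per-group AVG.
  student_id=1: AVG(credits) = 4.0
  student_id=2: AVG(credits) = 3.0
  student_id=3: AVG(credits) = 4.0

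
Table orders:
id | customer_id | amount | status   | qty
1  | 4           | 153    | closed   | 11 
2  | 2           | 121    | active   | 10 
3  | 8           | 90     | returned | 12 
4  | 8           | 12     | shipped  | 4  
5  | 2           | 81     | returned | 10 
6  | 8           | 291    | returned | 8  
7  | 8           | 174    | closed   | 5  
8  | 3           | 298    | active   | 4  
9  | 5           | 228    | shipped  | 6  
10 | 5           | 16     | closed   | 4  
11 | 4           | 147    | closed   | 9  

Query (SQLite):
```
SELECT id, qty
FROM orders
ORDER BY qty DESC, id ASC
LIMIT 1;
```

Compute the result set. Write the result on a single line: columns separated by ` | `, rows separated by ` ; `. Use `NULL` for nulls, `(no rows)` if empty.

Sort by qty desc, tiebreak id asc: (12, id=3), (11, id=1), (10, id=2), (10, id=5) …. Take first 1.

3 | 12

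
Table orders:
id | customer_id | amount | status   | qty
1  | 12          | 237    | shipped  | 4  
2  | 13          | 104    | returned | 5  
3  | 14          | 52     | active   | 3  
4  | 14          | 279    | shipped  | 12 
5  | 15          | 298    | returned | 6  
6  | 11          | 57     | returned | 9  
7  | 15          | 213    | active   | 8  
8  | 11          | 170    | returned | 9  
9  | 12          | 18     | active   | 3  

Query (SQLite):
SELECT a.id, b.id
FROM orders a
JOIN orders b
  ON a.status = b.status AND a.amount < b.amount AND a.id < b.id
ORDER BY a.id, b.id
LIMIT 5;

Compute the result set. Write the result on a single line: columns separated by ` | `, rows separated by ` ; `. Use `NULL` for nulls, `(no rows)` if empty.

Pairs (a,b) with same status, a.amount < b.amount, a.id < b.id.
status groups: active:{3,7,9} returned:{2,5,6,8} shipped:{1,4}
Ordered by (a.id, b.id); first 5.

1 | 4 ; 2 | 5 ; 2 | 8 ; 3 | 7 ; 6 | 8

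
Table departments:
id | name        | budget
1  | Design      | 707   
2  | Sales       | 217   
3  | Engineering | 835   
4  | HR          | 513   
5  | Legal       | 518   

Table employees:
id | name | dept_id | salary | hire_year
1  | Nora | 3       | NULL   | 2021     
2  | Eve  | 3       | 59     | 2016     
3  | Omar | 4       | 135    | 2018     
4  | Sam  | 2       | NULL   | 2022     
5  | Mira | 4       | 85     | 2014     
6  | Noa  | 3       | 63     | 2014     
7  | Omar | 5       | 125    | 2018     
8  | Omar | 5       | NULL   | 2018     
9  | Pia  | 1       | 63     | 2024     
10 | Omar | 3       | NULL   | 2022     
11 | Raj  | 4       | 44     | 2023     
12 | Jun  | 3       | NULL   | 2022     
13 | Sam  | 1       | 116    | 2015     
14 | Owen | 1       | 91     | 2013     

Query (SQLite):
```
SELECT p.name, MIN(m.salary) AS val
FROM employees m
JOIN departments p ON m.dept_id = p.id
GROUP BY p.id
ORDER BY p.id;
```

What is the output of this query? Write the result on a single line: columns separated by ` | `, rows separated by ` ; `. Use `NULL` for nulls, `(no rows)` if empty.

Join each employees row to its departments via dept_id.
Group joined rows by departments.id; compute MIN(m.salary) per group.
  1: ids {9, 13, 14} → MIN(m.salary)=63
  2: ids {4} → MIN(m.salary)=NULL
  3: ids {1, 2, 6, 10, 12} → MIN(m.salary)=59
  4: ids {3, 5, 11} → MIN(m.salary)=44
  5: ids {7, 8} → MIN(m.salary)=125

Design | 63 ; Sales | NULL ; Engineering | 59 ; HR | 44 ; Legal | 125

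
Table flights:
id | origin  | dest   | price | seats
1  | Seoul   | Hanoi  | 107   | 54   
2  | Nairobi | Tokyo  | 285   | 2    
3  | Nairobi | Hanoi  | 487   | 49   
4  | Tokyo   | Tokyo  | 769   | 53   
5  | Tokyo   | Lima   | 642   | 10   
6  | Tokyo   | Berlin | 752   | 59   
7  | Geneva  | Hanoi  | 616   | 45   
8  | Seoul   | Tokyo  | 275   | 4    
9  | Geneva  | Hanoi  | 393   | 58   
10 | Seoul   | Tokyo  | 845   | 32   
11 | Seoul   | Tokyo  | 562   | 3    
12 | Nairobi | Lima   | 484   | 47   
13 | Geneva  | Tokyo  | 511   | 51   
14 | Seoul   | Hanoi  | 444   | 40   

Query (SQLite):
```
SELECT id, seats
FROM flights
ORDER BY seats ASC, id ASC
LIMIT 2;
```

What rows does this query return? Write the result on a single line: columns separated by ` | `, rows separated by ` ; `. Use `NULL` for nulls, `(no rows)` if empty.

2 | 2 ; 11 | 3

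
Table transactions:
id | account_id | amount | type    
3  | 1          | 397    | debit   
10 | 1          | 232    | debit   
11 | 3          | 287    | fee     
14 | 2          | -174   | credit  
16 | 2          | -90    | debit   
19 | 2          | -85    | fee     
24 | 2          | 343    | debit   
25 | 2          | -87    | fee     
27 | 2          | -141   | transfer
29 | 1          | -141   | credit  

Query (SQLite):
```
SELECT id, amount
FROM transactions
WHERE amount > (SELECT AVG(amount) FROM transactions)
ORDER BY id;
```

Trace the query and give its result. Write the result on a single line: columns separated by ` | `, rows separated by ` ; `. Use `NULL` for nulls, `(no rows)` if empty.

3 | 397 ; 10 | 232 ; 11 | 287 ; 24 | 343

Scalar subquery: AVG(amount) over all transactions rows = 54.1.
Keep rows where amount > that value.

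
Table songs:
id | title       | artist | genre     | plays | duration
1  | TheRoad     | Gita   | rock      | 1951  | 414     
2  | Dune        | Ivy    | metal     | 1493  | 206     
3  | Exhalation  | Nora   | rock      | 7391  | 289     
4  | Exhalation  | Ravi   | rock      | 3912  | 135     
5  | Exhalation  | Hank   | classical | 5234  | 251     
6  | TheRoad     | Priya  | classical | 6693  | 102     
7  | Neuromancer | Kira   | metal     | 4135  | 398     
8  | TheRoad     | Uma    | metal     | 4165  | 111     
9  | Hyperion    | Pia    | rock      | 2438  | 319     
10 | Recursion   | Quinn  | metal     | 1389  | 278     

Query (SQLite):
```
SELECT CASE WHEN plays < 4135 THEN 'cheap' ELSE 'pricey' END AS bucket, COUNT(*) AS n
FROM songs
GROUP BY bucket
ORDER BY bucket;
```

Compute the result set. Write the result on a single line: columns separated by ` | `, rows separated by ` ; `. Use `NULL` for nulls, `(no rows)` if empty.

Bucket rows by plays < 4135 → 'cheap' else 'pricey'; count each bucket.

cheap | 5 ; pricey | 5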